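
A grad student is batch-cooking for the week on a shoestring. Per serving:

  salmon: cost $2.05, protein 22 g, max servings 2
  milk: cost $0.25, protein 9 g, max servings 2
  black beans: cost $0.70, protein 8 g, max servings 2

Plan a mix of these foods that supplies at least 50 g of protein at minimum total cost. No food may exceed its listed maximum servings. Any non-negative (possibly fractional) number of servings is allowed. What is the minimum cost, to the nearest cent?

Cost per g of protein: milk $0.0278, black beans $0.0875, salmon $0.0932.
Take 2 servings of milk: +18.0 g protein for $0.50 (total $0.50, still need 32.0 g).
Take 2 servings of black beans: +16.0 g protein for $1.40 (total $1.90, still need 16.0 g).
Take 0.7273 servings of salmon: +16.0 g protein for $1.49 (total $3.39, still need 0.0 g).
Filling from the cheapest source first is optimal under one linear minimum: $3.39.

$3.39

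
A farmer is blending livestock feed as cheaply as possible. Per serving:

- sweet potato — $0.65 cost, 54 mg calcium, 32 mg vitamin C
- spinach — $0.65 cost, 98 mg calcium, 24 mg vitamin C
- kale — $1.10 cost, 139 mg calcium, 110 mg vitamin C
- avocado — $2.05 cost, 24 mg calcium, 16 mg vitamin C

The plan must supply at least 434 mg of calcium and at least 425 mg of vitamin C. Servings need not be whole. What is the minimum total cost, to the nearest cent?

$4.25

The cheapest plan sits at a corner of the feasible region — with two constraints it uses at most two foods.
sweet potato only: max(434/54, 425/32) = 13.28 servings → $8.63.
spinach only: max(434/98, 425/24) = 17.71 servings → $11.51.
kale only: max(434/139, 425/110) = 3.864 servings → $4.25.
avocado only: max(434/24, 425/16) = 26.56 servings → $54.45.
sweet potato + spinach: intersection lies outside the first quadrant.
sweet potato + kale: the both-tight solution has a negative serving — not a feasible corner.
sweet potato + avocado with both targets exact would need a negative amount; discard.
spinach + kale with both targets exact would need a negative amount; discard.
spinach + avocado: the both-tight solution has a negative serving — not a feasible corner.
kale + avocado with both targets exact would need a negative amount; discard.
The minimum over all feasible corners is $4.25.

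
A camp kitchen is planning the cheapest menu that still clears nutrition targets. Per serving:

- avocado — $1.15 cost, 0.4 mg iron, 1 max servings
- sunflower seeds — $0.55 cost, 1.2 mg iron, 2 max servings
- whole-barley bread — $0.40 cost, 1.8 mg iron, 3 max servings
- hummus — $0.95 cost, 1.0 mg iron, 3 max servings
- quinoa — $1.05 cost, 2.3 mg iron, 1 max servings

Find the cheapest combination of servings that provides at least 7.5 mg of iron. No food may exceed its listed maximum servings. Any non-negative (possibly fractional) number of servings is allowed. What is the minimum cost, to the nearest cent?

$2.16

Cost per mg of iron: whole-barley bread $0.2222, quinoa $0.4565, sunflower seeds $0.4583, hummus $0.9500, avocado $2.8750.
Take 3 servings of whole-barley bread: +5.4 mg iron for $1.20 (total $1.20, still need 2.1 mg).
Take 0.913 servings of quinoa: +2.1 mg iron for $0.96 (total $2.16, still need 0.0 mg).
Filling from the cheapest source first is optimal under one linear minimum: $2.16.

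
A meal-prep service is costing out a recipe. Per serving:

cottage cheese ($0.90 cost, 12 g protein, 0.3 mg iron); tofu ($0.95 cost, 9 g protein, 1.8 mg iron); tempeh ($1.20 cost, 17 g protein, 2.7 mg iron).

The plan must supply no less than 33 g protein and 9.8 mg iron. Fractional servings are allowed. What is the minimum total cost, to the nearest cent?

cottage cheese only: max(33/12, 9.8/0.3) = 32.67 servings → $29.40.
tofu only: max(33/9, 9.8/1.8) = 5.444 servings → $5.17.
tempeh only: max(33/17, 9.8/2.7) = 3.63 servings → $4.36.
cottage cheese + tofu: the both-tight solution has a negative serving — not a feasible corner.
cottage cheese + tempeh: the both-tight solution has a negative serving — not a feasible corner.
tofu + tempeh: the both-tight solution has a negative serving — not a feasible corner.
So the least-cost plan costs $4.36.

$4.36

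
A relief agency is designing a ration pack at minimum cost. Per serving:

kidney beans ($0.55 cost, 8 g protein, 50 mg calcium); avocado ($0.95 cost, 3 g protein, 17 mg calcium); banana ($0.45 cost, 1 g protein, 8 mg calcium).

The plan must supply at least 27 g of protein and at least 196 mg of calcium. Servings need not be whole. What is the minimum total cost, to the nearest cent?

kidney beans only: max(27/8, 196/50) = 3.92 servings → $2.16.
avocado only: max(27/3, 196/17) = 11.53 servings → $10.95.
banana only: max(27/1, 196/8) = 27 servings → $12.15.
kidney beans + avocado: the both-tight solution has a negative serving — not a feasible corner.
kidney beans + banana with both tight: 1.429 servings and 15.57 servings → $7.79.
avocado + banana with both tight: 2.857 servings and 18.43 servings → $11.01.
Cheapest feasible corner: $2.16.

$2.16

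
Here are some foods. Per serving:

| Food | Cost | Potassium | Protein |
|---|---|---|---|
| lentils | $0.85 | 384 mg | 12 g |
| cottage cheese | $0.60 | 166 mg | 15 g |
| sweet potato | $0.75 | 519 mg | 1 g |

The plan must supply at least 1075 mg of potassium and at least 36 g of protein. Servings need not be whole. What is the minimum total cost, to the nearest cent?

$2.39

Check every corner: each single food scaled to meet both minima, and each pair solved so both constraints bind.
lentils only: max(1075/384, 36/12) = 3 servings → $2.55.
cottage cheese only: max(1075/166, 36/15) = 6.476 servings → $3.89.
sweet potato only: max(1075/519, 36/1) = 36 servings → $27.00.
lentils + cottage cheese with both tight: 2.693 servings and 0.2452 servings → $2.44.
lentils + sweet potato: the both-tight solution has a negative serving — not a feasible corner.
cottage cheese + sweet potato with both tight: 2.311 servings and 1.332 servings → $2.39.
Cheapest feasible corner: $2.39.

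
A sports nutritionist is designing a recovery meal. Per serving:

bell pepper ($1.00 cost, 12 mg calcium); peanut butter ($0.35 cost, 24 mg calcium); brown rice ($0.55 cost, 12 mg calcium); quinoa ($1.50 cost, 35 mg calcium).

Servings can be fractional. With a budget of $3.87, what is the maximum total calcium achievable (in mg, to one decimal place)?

Calcium per dollar: peanut butter 68.57, quinoa 23.33, brown rice 21.82, bell pepper 12.
With no serving limits, spend the whole cost allowance on peanut butter: $3.87 / $0.35 × 24 mg = 265.4 mg.

265.4 mg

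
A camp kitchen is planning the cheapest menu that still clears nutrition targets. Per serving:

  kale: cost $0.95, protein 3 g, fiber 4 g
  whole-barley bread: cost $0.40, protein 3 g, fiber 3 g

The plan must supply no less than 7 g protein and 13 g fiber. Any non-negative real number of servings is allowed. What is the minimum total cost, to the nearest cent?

$1.73

This is a tiny linear program; its minimum lies at a vertex of the feasible set. List the vertices and price them.
kale only: max(7/3, 13/4) = 3.25 servings → $3.09.
whole-barley bread only: max(7/3, 13/3) = 4.333 servings → $1.73.
kale + whole-barley bread with both targets exact would need a negative amount; discard.
Cheapest feasible corner: $1.73.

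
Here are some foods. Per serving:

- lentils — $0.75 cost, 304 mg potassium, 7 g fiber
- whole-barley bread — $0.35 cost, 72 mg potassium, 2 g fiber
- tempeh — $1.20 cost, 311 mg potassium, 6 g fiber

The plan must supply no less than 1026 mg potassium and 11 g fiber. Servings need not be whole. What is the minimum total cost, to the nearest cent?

lentils only: max(1026/304, 11/7) = 3.375 servings → $2.53.
whole-barley bread only: max(1026/72, 11/2) = 14.25 servings → $4.99.
tempeh only: max(1026/311, 11/6) = 3.299 servings → $3.96.
lentils + whole-barley bread: intersection lies outside the first quadrant.
lentils + tempeh: intersection lies outside the first quadrant.
whole-barley bread + tempeh: intersection lies outside the first quadrant.
Cheapest feasible corner: $2.53.

$2.53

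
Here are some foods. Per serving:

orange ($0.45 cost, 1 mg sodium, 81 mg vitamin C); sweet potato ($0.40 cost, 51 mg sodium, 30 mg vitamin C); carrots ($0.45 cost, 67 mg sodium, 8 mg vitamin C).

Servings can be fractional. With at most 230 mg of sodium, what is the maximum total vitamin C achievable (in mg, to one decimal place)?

18630.0 mg

Vitamin C per mg sodium: orange 81, sweet potato 0.5882, carrots 0.1194.
With no serving limits, spend the whole sodium allowance on orange: 230 mg / 1 mg × 81 mg = 18630.0 mg.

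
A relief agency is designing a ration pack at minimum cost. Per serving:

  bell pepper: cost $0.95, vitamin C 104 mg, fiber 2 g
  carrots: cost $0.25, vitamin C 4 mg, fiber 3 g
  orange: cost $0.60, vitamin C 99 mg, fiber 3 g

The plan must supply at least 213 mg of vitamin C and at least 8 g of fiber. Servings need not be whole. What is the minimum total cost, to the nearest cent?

Two binding constraints pin down two serving amounts, so the optimal mix uses at most two foods. The candidates are each food alone (scaled to the tighter of vitamin C/fiber) and each pair with both constraints tight.
bell pepper only: max(213/104, 8/2) = 4 servings → $3.80.
carrots only: max(213/4, 8/3) = 53.25 servings → $13.31.
orange only: max(213/99, 8/3) = 2.667 servings → $1.60.
bell pepper + carrots with both tight: 1.997 servings and 1.336 servings → $2.23.
bell pepper + orange: intersection lies outside the first quadrant.
carrots + orange with both tight: 0.5368 servings and 2.13 servings → $1.41.
Cheapest feasible corner: $1.41.

$1.41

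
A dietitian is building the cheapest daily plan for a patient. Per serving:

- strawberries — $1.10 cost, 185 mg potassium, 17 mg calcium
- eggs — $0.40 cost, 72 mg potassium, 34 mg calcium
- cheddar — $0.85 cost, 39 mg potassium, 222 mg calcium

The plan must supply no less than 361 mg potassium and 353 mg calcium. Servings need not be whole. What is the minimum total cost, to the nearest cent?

Check every corner: each single food scaled to meet both minima, and each pair solved so both constraints bind.
strawberries only: max(361/185, 353/17) = 20.76 servings → $22.84.
eggs only: max(361/72, 353/34) = 10.38 servings → $4.15.
cheddar only: max(361/39, 353/222) = 9.256 servings → $7.87.
strawberries + eggs: the both-tight solution has a negative serving — not a feasible corner.
strawberries + cheddar with both tight: 1.643 servings and 1.464 servings → $3.05.
eggs + cheddar with both tight: 4.528 servings and 0.8966 servings → $2.57.
The minimum over all feasible corners is $2.57.

$2.57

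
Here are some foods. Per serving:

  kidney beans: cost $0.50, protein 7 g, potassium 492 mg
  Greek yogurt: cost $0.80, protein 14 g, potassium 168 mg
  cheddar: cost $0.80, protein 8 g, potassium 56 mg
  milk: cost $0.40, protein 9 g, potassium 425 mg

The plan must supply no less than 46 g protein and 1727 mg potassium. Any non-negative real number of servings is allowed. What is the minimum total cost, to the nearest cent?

kidney beans only: max(46/7, 1727/492) = 6.571 servings → $3.29.
Greek yogurt only: max(46/14, 1727/168) = 10.28 servings → $8.22.
cheddar only: max(46/8, 1727/56) = 30.84 servings → $24.67.
milk only: max(46/9, 1727/425) = 5.111 servings → $2.04.
kidney beans + Greek yogurt with both tight: 2.88 servings and 1.846 servings → $2.92.
kidney beans + cheddar with both tight: 3.172 servings and 2.975 servings → $3.97.
kidney beans + milk: the both-tight solution has a negative serving — not a feasible corner.
Greek yogurt + cheddar: the both-tight solution has a negative serving — not a feasible corner.
Greek yogurt + milk with both tight: 0.9029 servings and 3.707 servings → $2.20.
cheddar + milk with both tight: 1.384 servings and 3.881 servings → $2.66.
The minimum over all feasible corners is $2.04.

$2.04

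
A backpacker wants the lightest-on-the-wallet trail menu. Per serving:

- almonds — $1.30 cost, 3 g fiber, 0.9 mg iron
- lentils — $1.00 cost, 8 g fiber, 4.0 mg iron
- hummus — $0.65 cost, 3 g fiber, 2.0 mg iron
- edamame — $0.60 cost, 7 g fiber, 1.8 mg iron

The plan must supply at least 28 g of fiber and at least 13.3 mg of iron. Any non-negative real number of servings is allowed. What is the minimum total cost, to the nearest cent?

Compare the cost at each extreme point of the feasible region.
almonds only: max(28/3, 13.3/0.9) = 14.78 servings → $19.21.
lentils only: max(28/8, 13.3/4.0) = 3.5 servings → $3.50.
hummus only: max(28/3, 13.3/2.0) = 9.333 servings → $6.07.
edamame only: max(28/7, 13.3/1.8) = 7.389 servings → $4.43.
almonds + lentils with both tight: 1.167 servings and 3.062 servings → $4.58.
almonds + hummus with both tight: 4.879 servings and 4.455 servings → $9.24.
almonds + edamame: intersection lies outside the first quadrant.
lentils + hummus: intersection lies outside the first quadrant.
lentils + edamame with both tight: 3.14 servings and 0.4118 servings → $3.39.
hummus + edamame with both tight: 4.965 servings and 1.872 servings → $4.35.
Cheapest feasible corner: $3.39.

$3.39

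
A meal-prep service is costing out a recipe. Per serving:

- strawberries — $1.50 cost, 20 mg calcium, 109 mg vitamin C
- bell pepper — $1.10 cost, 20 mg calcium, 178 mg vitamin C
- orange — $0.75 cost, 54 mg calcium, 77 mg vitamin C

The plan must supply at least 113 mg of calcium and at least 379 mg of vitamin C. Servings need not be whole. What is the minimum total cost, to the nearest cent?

$2.77

strawberries only: max(113/20, 379/109) = 5.65 servings → $8.47.
bell pepper only: max(113/20, 379/178) = 5.65 servings → $6.21.
orange only: max(113/54, 379/77) = 4.922 servings → $3.69.
strawberries + bell pepper: the both-tight solution has a negative serving — not a feasible corner.
strawberries + orange with both tight: 2.707 servings and 1.09 servings → $4.88.
bell pepper + orange with both tight: 1.458 servings and 1.553 servings → $2.77.
Cheapest feasible corner: $2.77.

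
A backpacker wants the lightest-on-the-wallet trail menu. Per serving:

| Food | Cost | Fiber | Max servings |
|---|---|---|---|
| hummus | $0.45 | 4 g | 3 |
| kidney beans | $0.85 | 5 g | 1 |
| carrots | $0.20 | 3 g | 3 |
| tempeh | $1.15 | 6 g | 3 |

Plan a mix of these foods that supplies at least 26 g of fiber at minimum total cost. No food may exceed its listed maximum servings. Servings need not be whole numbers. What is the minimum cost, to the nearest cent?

Cost per g of fiber: carrots $0.0667, hummus $0.1125, kidney beans $0.1700, tempeh $0.1917.
Take 3 servings of carrots: +9.0 g fiber for $0.60 (total $0.60, still need 17.0 g).
Take 3 servings of hummus: +12.0 g fiber for $1.35 (total $1.95, still need 5.0 g).
Take 1 serving of kidney beans: +5.0 g fiber for $0.85 (total $2.80, still need 0.0 g).
Greedy by cheapest-per-g is optimal for a single linear constraint, so the minimum cost is $2.80.

$2.80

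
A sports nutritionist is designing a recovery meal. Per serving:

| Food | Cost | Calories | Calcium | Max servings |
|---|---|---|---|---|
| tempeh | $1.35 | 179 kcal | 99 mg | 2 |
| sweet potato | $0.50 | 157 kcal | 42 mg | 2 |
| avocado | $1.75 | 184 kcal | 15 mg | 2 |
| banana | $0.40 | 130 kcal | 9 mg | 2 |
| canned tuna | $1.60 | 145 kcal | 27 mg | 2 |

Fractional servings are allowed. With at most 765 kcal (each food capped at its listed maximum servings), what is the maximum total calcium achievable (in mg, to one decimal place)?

299.3 mg

Calcium per kcal: tempeh 0.5531, sweet potato 0.2675, canned tuna 0.1862, avocado 0.08152, banana 0.06923.
Take 2 servings of tempeh: uses 358 kcal, +198.0 mg calcium (running total 198.0 mg).
Take 2 servings of sweet potato: uses 314 kcal, +84.0 mg calcium (running total 282.0 mg).
Take 0.6414 servings of canned tuna: uses 93 kcal, +17.3 mg calcium (running total 299.3 mg).
Greedy by best ratio exhausts the calories allowance optimally: 299.3 mg.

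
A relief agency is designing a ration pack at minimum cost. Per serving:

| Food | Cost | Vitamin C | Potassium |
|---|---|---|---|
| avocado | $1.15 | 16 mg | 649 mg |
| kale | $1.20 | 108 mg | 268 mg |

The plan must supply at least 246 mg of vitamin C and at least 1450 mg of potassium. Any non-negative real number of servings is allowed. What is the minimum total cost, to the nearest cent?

Compare the cost at each extreme point of the feasible region.
avocado only: max(246/16, 1450/649) = 15.38 servings → $17.68.
kale only: max(246/108, 1450/268) = 5.41 servings → $6.49.
avocado + kale with both tight: 1.378 servings and 2.074 servings → $4.07.
The minimum over all feasible corners is $4.07.

$4.07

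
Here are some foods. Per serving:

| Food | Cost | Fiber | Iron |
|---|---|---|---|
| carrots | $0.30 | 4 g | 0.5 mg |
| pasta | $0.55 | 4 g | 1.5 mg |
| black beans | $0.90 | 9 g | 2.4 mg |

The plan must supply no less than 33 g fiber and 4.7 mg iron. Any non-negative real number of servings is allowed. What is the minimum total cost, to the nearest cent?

$2.58

carrots only: max(33/4, 4.7/0.5) = 9.4 servings → $2.82.
pasta only: max(33/4, 4.7/1.5) = 8.25 servings → $4.54.
black beans only: max(33/9, 4.7/2.4) = 3.667 servings → $3.30.
carrots + pasta with both tight: 7.675 servings and 0.575 servings → $2.62.
carrots + black beans with both tight: 7.235 servings and 0.451 servings → $2.58.
pasta + black beans: intersection lies outside the first quadrant.
Cheapest feasible corner: $2.58.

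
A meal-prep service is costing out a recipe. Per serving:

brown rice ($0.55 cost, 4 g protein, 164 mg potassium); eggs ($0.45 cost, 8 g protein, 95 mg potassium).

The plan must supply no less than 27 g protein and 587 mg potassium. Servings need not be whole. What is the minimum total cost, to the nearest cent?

Minimising a linear cost over {protein ≥ 27, potassium ≥ 587, servings ≥ 0} — the optimum is at a vertex, using one or two foods.
brown rice only: max(27/4, 587/164) = 6.75 servings → $3.71.
eggs only: max(27/8, 587/95) = 6.179 servings → $2.78.
brown rice + eggs with both tight: 2.286 servings and 2.232 servings → $2.26.
The minimum over all feasible corners is $2.26.

$2.26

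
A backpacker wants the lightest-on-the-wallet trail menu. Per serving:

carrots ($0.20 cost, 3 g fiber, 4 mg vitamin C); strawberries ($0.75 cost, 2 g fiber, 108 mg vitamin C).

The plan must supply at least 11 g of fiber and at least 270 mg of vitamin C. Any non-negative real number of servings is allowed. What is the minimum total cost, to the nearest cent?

$2.23

Two binding constraints pin down two serving amounts, so the optimal mix uses at most two foods. The candidates are each food alone (scaled to the tighter of fiber/vitamin C) and each pair with both constraints tight.
carrots only: max(11/3, 270/4) = 67.5 servings → $13.50.
strawberries only: max(11/2, 270/108) = 5.5 servings → $4.12.
carrots + strawberries with both tight: 2.051 servings and 2.424 servings → $2.23.
The minimum over all feasible corners is $2.23.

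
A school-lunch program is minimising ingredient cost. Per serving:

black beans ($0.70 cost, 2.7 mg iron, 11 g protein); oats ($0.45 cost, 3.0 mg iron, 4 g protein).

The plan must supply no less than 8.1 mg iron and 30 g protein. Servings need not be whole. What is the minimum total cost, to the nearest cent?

$1.98

This is a tiny linear program; its minimum lies at a vertex of the feasible set. List the vertices and price them.
black beans only: max(8.1/2.7, 30/11) = 3 servings → $2.10.
oats only: max(8.1/3.0, 30/4) = 7.5 servings → $3.38.
black beans + oats with both tight: 2.595 servings and 0.3649 servings → $1.98.
Cheapest feasible corner: $1.98.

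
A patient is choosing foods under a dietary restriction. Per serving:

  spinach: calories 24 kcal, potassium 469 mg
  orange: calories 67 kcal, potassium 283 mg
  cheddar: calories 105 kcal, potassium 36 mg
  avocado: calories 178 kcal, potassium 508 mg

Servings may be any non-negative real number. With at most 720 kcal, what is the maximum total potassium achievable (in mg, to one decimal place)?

Potassium per kcal: spinach 19.54, orange 4.224, avocado 2.854, cheddar 0.3429.
With no serving limits, spend the whole calories allowance on spinach: 720 kcal / 24 kcal × 469 mg = 14070.0 mg.

14070.0 mg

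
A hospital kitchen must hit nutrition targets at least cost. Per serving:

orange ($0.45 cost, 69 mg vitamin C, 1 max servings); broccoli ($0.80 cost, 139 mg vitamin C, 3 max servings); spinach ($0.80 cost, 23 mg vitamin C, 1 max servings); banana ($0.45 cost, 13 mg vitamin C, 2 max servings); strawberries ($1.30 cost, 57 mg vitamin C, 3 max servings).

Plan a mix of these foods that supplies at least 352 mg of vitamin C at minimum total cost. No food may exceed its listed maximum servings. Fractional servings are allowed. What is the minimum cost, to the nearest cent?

Cost per mg of vitamin C: broccoli $0.0058, orange $0.0065, strawberries $0.0228, banana $0.0346, spinach $0.0348.
Take 2.532 servings of broccoli: +352.0 mg vitamin C for $2.03 (total $2.03, still need 0.0 mg).
Greedy by cheapest-per-mg is optimal for a single linear constraint, so the minimum cost is $2.03.

$2.03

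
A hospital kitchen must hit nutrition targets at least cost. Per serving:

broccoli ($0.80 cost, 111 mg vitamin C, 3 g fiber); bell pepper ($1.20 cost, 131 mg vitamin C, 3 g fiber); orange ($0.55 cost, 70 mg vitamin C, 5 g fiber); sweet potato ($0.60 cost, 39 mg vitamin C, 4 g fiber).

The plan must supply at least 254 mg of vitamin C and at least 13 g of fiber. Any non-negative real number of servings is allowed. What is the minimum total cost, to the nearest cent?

With two linear requirements the optimum uses one or two foods; enumerate the corners.
broccoli only: max(254/111, 13/3) = 4.333 servings → $3.47.
bell pepper only: max(254/131, 13/3) = 4.333 servings → $5.20.
orange only: max(254/70, 13/5) = 3.629 servings → $2.00.
sweet potato only: max(254/39, 13/4) = 6.513 servings → $3.91.
broccoli + bell pepper: the both-tight solution has a negative serving — not a feasible corner.
broccoli + orange with both tight: 1.043 servings and 1.974 servings → $1.92.
broccoli + sweet potato with both tight: 1.557 servings and 2.083 servings → $2.49.
bell pepper + orange with both tight: 0.809 servings and 2.115 servings → $2.13.
bell pepper + sweet potato with both tight: 1.251 servings and 2.312 servings → $2.89.
orange + sweet potato: the both-tight solution has a negative serving — not a feasible corner.
So the least-cost plan costs $1.92.

$1.92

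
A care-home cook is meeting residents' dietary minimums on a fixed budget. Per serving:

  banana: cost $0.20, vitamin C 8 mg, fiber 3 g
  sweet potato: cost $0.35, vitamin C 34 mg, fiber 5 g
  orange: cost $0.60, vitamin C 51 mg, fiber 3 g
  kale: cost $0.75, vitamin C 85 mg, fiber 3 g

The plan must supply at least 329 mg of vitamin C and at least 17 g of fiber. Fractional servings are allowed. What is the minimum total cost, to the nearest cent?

$2.97

At the optimum either one food covers both requirements or two foods hit both targets exactly; no other combination can be cheaper.
banana only: max(329/8, 17/3) = 41.12 servings → $8.22.
sweet potato only: max(329/34, 17/5) = 9.676 servings → $3.39.
orange only: max(329/51, 17/3) = 6.451 servings → $3.87.
kale only: max(329/85, 17/3) = 5.667 servings → $4.25.
banana + sweet potato: the both-tight solution has a negative serving — not a feasible corner.
banana + orange with both targets exact would need a negative amount; discard.
banana + kale with both tight: 1.983 servings and 3.684 servings → $3.16.
sweet potato + orange: the both-tight solution has a negative serving — not a feasible corner.
sweet potato + kale with both tight: 1.418 servings and 3.303 servings → $2.97.
orange + kale with both tight: 4.49 servings and 1.176 servings → $3.58.
So the least-cost plan costs $2.97.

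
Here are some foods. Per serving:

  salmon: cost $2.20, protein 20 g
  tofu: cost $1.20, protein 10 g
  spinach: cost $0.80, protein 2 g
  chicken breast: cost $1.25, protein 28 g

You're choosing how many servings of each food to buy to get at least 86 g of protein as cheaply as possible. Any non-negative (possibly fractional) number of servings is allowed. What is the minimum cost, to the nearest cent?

$3.84

Cost per g of protein: chicken breast $0.0446, salmon $0.1100, tofu $0.1200, spinach $0.4000.
With no serving limits, use only chicken breast: 86 g / 28 g = 3.071 servings × $1.25 = $3.84.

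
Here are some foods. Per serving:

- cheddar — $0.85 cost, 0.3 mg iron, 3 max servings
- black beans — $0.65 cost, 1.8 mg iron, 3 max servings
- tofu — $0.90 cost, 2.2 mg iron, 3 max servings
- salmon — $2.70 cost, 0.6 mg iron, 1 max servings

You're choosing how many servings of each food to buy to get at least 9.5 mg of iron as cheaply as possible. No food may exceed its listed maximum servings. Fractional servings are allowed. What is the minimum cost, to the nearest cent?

Cost per mg of iron: black beans $0.3611, tofu $0.4091, cheddar $2.8333, salmon $4.5000.
Take 3 servings of black beans: +5.4 mg iron for $1.95 (total $1.95, still need 4.1 mg).
Take 1.864 servings of tofu: +4.1 mg iron for $1.68 (total $3.63, still need 0.0 mg).
Greedy by cheapest-per-mg is optimal for a single linear constraint, so the minimum cost is $3.63.

$3.63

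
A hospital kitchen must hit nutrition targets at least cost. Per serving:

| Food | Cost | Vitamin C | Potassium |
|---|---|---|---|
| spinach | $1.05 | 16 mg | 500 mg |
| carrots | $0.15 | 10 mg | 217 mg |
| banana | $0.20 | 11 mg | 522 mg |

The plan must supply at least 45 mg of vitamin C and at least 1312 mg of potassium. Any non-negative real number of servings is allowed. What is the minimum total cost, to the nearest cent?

$0.72

Two binding constraints pin down two serving amounts, so the optimal mix uses at most two foods. The candidates are each food alone (scaled to the tighter of vitamin C/potassium) and each pair with both constraints tight.
spinach only: max(45/16, 1312/500) = 2.812 servings → $2.95.
carrots only: max(45/10, 1312/217) = 6.046 servings → $0.91.
banana only: max(45/11, 1312/522) = 4.091 servings → $0.82.
spinach + carrots with both tight: 2.196 servings and 0.9869 servings → $2.45.
spinach + banana: intersection lies outside the first quadrant.
carrots + banana with both tight: 3.197 servings and 1.184 servings → $0.72.
So the least-cost plan costs $0.72.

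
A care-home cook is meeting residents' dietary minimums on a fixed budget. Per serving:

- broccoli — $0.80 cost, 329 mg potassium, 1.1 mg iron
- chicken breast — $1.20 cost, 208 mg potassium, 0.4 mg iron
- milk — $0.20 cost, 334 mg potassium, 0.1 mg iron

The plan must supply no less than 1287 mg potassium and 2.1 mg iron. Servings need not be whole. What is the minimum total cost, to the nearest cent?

$1.80

At the optimum either one food covers both requirements or two foods hit both targets exactly; no other combination can be cheaper.
broccoli only: max(1287/329, 2.1/1.1) = 3.912 servings → $3.13.
chicken breast only: max(1287/208, 2.1/0.4) = 6.188 servings → $7.42.
milk only: max(1287/334, 2.1/0.1) = 21 servings → $4.20.
broccoli + chicken breast with both targets exact would need a negative amount; discard.
broccoli + milk with both tight: 1.712 servings and 2.167 servings → $1.80.
chicken breast + milk with both tight: 5.077 servings and 0.6915 servings → $6.23.
The minimum over all feasible corners is $1.80.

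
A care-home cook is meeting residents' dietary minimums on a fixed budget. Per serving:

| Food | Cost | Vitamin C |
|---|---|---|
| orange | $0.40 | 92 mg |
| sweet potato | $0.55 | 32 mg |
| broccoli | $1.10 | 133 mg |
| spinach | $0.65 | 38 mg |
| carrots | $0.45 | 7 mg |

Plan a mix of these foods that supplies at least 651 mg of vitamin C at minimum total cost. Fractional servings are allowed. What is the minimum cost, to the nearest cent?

$2.83

Cost per mg of vitamin C: orange $0.0043, broccoli $0.0083, spinach $0.0171, sweet potato $0.0172, carrots $0.0643.
With no serving limits, use only orange: 651 mg / 92 mg = 7.076 servings × $0.40 = $2.83.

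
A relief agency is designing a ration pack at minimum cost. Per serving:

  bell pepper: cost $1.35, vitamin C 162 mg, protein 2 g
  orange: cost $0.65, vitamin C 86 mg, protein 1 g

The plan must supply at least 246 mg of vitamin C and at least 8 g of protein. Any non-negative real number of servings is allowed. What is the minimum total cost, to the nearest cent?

$5.20

Compare the cost at each extreme point of the feasible region.
bell pepper only: max(246/162, 8/2) = 4 servings → $5.40.
orange only: max(246/86, 8/1) = 8 servings → $5.20.
bell pepper + orange with both targets exact would need a negative amount; discard.
The minimum over all feasible corners is $5.20.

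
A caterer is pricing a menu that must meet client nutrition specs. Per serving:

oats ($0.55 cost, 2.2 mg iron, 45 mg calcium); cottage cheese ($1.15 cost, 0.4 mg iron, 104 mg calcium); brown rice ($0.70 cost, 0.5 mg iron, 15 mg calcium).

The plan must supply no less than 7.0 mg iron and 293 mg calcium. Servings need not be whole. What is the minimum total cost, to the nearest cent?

A basic optimal solution has at most two foods positive. Try each food alone and each pair with both targets met exactly.
oats only: max(7.0/2.2, 293/45) = 6.511 servings → $3.58.
cottage cheese only: max(7.0/0.4, 293/104) = 17.5 servings → $20.12.
brown rice only: max(7.0/0.5, 293/15) = 19.53 servings → $13.67.
oats + cottage cheese with both tight: 2.898 servings and 1.564 servings → $3.39.
oats + brown rice: intersection lies outside the first quadrant.
cottage cheese + brown rice with both tight: 0.9022 servings and 13.28 servings → $10.33.
Cheapest feasible corner: $3.39.

$3.39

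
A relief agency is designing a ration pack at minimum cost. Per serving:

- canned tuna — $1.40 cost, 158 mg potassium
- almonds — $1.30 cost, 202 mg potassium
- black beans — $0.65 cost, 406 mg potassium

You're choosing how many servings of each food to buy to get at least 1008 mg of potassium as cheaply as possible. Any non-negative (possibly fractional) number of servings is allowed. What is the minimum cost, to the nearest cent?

$1.61

Cost per mg of potassium: black beans $0.0016, almonds $0.0064, canned tuna $0.0089.
With no serving limits, use only black beans: 1008 mg / 406 mg = 2.483 servings × $0.65 = $1.61.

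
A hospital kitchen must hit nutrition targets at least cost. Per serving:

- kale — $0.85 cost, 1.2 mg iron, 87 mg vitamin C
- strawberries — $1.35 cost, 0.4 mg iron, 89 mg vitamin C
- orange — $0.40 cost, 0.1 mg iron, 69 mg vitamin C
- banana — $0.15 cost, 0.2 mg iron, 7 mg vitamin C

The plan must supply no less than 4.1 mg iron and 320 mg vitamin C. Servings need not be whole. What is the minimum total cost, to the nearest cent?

$3.03

With two linear requirements the optimum uses one or two foods; enumerate the corners.
kale only: max(4.1/1.2, 320/87) = 3.678 servings → $3.13.
strawberries only: max(4.1/0.4, 320/89) = 10.25 servings → $13.84.
orange only: max(4.1/0.1, 320/69) = 41 servings → $16.40.
banana only: max(4.1/0.2, 320/7) = 45.71 servings → $6.86.
kale + strawberries with both tight: 3.29 servings and 0.3792 servings → $3.31.
kale + orange with both tight: 3.386 servings and 0.3684 servings → $3.03.
kale + banana: intersection lies outside the first quadrant.
strawberries + orange: intersection lies outside the first quadrant.
strawberries + banana with both tight: 2.353 servings and 15.79 servings → $5.55.
orange + banana with both tight: 2.695 servings and 19.15 servings → $3.95.
The minimum over all feasible corners is $3.03.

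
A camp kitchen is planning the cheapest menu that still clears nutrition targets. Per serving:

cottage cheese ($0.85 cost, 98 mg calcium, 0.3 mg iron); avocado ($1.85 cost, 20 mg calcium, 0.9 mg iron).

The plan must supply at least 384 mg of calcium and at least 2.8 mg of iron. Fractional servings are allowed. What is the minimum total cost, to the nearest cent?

cottage cheese only: max(384/98, 2.8/0.3) = 9.333 servings → $7.93.
avocado only: max(384/20, 2.8/0.9) = 19.2 servings → $35.52.
cottage cheese + avocado with both tight: 3.523 servings and 1.937 servings → $6.58.
Cheapest feasible corner: $6.58.

$6.58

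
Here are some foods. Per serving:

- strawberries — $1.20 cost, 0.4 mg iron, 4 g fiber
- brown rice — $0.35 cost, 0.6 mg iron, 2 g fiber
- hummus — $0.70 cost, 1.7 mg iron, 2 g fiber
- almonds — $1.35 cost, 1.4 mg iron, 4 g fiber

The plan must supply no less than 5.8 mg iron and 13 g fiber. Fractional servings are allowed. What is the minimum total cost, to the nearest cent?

$2.88

An LP optimum is at a vertex; with two nutrient constraints at most two foods are used. Check each candidate.
strawberries only: max(5.8/0.4, 13/4) = 14.5 servings → $17.40.
brown rice only: max(5.8/0.6, 13/2) = 9.667 servings → $3.38.
hummus only: max(5.8/1.7, 13/2) = 6.5 servings → $4.55.
almonds only: max(5.8/1.4, 13/4) = 4.143 servings → $5.59.
strawberries + brown rice: intersection lies outside the first quadrant.
strawberries + hummus with both tight: 1.75 servings and 3 servings → $4.20.
strawberries + almonds: the both-tight solution has a negative serving — not a feasible corner.
brown rice + hummus with both tight: 4.773 servings and 1.727 servings → $2.88.
brown rice + almonds: the both-tight solution has a negative serving — not a feasible corner.
hummus + almonds with both tight: 1.25 servings and 2.625 servings → $4.42.
The minimum over all feasible corners is $2.88.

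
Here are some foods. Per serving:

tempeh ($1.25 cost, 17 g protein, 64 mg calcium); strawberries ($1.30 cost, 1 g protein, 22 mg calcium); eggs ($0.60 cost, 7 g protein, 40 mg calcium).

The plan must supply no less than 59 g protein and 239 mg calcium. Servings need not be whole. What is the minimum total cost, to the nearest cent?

At the optimum either one food covers both requirements or two foods hit both targets exactly; no other combination can be cheaper.
tempeh only: max(59/17, 239/64) = 3.734 servings → $4.67.
strawberries only: max(59/1, 239/22) = 59 servings → $76.70.
eggs only: max(59/7, 239/40) = 8.429 servings → $5.06.
tempeh + strawberries with both tight: 3.416 servings and 0.9258 servings → $5.47.
tempeh + eggs with both tight: 2.961 servings and 1.237 servings → $4.44.
strawberries + eggs with both targets exact would need a negative amount; discard.
The minimum over all feasible corners is $4.44.

$4.44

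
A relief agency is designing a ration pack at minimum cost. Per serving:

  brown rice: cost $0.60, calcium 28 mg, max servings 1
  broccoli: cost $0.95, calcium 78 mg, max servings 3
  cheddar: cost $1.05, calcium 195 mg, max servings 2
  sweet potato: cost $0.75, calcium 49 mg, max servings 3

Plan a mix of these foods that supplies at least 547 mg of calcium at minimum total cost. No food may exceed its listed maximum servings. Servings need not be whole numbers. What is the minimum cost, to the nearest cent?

Cost per mg of calcium: cheddar $0.0054, broccoli $0.0122, sweet potato $0.0153, brown rice $0.0214.
Take 2 servings of cheddar: +390.0 mg calcium for $2.10 (total $2.10, still need 157.0 mg).
Take 2.013 servings of broccoli: +157.0 mg calcium for $1.91 (total $4.01, still need 0.0 mg).
Greedy by cheapest-per-mg is optimal for a single linear constraint, so the minimum cost is $4.01.

$4.01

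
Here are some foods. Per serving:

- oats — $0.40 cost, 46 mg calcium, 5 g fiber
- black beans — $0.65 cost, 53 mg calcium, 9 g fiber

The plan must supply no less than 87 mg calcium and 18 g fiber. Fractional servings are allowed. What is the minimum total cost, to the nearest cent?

For a min-cost LP with two ≥-constraints, a basic feasible solution has at most two positive variables.
oats only: max(87/46, 18/5) = 3.6 servings → $1.44.
black beans only: max(87/53, 18/9) = 2 servings → $1.30.
oats + black beans: the both-tight solution has a negative serving — not a feasible corner.
Cheapest feasible corner: $1.30.

$1.30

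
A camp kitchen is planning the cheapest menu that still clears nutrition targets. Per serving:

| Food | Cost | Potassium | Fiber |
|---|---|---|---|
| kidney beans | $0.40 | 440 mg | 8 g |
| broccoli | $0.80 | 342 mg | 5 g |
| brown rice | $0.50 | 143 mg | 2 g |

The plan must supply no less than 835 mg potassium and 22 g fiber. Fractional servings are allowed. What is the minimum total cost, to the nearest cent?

$1.10

At the optimum either one food covers both requirements or two foods hit both targets exactly; no other combination can be cheaper.
kidney beans only: max(835/440, 22/8) = 2.75 servings → $1.10.
broccoli only: max(835/342, 22/5) = 4.4 servings → $3.52.
brown rice only: max(835/143, 22/2) = 11 servings → $5.50.
kidney beans + broccoli: the both-tight solution has a negative serving — not a feasible corner.
kidney beans + brown rice with both targets exact would need a negative amount; discard.
broccoli + brown rice with both targets exact would need a negative amount; discard.
Cheapest feasible corner: $1.10.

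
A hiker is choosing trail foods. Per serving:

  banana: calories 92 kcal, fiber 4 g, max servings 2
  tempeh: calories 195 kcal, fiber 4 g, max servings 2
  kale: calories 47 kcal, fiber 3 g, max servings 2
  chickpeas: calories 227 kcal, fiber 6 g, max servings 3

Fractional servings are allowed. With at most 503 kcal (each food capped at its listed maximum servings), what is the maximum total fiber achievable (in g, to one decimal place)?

19.9 g

Fiber per kcal: kale 0.06383, banana 0.04348, chickpeas 0.02643, tempeh 0.02051.
Take 2 servings of kale: uses 94 kcal, +6.0 g fiber (running total 6.0 g).
Take 2 servings of banana: uses 184 kcal, +8.0 g fiber (running total 14.0 g).
Take 0.9912 servings of chickpeas: uses 225 kcal, +5.9 g fiber (running total 19.9 g).
Filling greedily by fiber-per-kcal is optimal for one linear limit, giving 19.9 g.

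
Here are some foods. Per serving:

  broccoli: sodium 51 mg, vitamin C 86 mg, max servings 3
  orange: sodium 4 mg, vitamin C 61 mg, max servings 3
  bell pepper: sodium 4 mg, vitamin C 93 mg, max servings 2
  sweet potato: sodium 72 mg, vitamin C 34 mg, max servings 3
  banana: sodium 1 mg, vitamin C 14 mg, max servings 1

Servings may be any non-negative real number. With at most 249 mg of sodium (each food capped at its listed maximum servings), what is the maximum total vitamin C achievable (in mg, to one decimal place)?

Vitamin C per mg sodium: bell pepper 23.25, orange 15.25, banana 14, broccoli 1.686, sweet potato 0.4722.
Take 2 servings of bell pepper: uses 8 mg sodium, +186.0 mg vitamin C (running total 186.0 mg).
Take 3 servings of orange: uses 12 mg sodium, +183.0 mg vitamin C (running total 369.0 mg).
Take 1 serving of banana: uses 1 mg sodium, +14.0 mg vitamin C (running total 383.0 mg).
Take 3 servings of broccoli: uses 153 mg sodium, +258.0 mg vitamin C (running total 641.0 mg).
Take 1.042 servings of sweet potato: uses 75 mg sodium, +35.4 mg vitamin C (running total 676.4 mg).
Greedy by best ratio exhausts the sodium allowance optimally: 676.4 mg.

676.4 mg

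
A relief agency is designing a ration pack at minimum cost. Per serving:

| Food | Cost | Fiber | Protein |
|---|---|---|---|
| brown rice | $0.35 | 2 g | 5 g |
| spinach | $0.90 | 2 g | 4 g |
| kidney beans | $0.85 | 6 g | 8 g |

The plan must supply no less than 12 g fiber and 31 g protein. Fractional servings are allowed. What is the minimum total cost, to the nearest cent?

At the optimum either one food covers both requirements or two foods hit both targets exactly; no other combination can be cheaper.
brown rice only: max(12/2, 31/5) = 6.2 servings → $2.17.
spinach only: max(12/2, 31/4) = 7.75 servings → $6.97.
kidney beans only: max(12/6, 31/8) = 3.875 servings → $3.29.
brown rice + spinach with both targets exact would need a negative amount; discard.
brown rice + kidney beans: the both-tight solution has a negative serving — not a feasible corner.
spinach + kidney beans with both targets exact would need a negative amount; discard.
So the least-cost plan costs $2.17.

$2.17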